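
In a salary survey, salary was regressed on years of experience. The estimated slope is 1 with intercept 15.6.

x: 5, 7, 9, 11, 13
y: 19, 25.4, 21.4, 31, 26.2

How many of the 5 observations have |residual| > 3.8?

x=5: ŷ = 15.6 + 5 = 20.6; r = 19 − 20.6 = -1.6
x=7: ŷ = 15.6 + 7 = 22.6; r = 25.4 − 22.6 = 2.8
x=9: ŷ = 15.6 + 9 = 24.6; r = 21.4 − 24.6 = -3.2
x=11: ŷ = 15.6 + 11 = 26.6; r = 31 − 26.6 = 4.4
x=13: ŷ = 15.6 + 13 = 28.6; r = 26.2 − 28.6 = -2.4
|r| > 3.8: x=11 (|r|=4.4) → 1

1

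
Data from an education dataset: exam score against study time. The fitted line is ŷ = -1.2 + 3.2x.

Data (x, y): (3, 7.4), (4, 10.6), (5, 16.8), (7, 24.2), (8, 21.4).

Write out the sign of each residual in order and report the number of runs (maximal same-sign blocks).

3 runs

x=3: ŷ = -1.2 + 3.2·3 = 8.4; e = 7.4 − 8.4 = -1
x=4: ŷ = -1.2 + 3.2·4 = 11.6; e = 10.6 − 11.6 = -1
x=5: ŷ = -1.2 + 3.2·5 = 14.8; e = 16.8 − 14.8 = 2
x=7: ŷ = -1.2 + 3.2·7 = 21.2; e = 24.2 − 21.2 = 3
x=8: ŷ = -1.2 + 3.2·8 = 24.4; e = 21.4 − 24.4 = -3
Signs: − − + + −
Runs: −×2, +×2, −×1 → 3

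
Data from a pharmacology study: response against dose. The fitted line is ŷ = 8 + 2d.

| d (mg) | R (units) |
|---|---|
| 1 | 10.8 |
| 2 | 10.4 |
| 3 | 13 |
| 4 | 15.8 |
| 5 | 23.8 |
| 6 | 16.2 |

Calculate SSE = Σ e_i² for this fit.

d=1: ŷ = 8 + 2·1 = 10; e = 10.8 − 10 = 0.8
d=2: ŷ = 8 + 2·2 = 12; e = 10.4 − 12 = -1.6
d=3: ŷ = 8 + 2·3 = 14; e = 13 − 14 = -1
d=4: ŷ = 8 + 2·4 = 16; e = 15.8 − 16 = -0.2
d=5: ŷ = 8 + 2·5 = 18; e = 23.8 − 18 = 5.8
d=6: ŷ = 8 + 2·6 = 20; e = 16.2 − 20 = -3.8
SSE = 0.64 + 2.56 + 1 + 0.04 + 33.64 + 14.44 = 52.32

SSE = 52.32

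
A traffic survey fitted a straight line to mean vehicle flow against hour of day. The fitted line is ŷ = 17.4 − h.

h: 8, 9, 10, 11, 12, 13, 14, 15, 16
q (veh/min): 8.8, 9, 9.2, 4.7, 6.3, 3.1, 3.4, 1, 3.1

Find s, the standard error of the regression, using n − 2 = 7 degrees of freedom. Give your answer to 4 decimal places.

s = 1.4243

h=8: ŷ = 17.4 − 8 = 9.4; r = 8.8 − 9.4 = -0.6
h=9: ŷ = 17.4 − 9 = 8.4; r = 9 − 8.4 = 0.6
h=10: ŷ = 17.4 − 10 = 7.4; r = 9.2 − 7.4 = 1.8
h=11: ŷ = 17.4 − 11 = 6.4; r = 4.7 − 6.4 = -1.7
h=12: ŷ = 17.4 − 12 = 5.4; r = 6.3 − 5.4 = 0.9
h=13: ŷ = 17.4 − 13 = 4.4; r = 3.1 − 4.4 = -1.3
h=14: ŷ = 17.4 − 14 = 3.4; r = 3.4 − 3.4 = 0
h=15: ŷ = 17.4 − 15 = 2.4; r = 1 − 2.4 = -1.4
h=16: ŷ = 17.4 − 16 = 1.4; r = 3.1 − 1.4 = 1.7
SSE = 0.36 + 0.36 + 3.24 + 2.89 + 0.81 + 1.69 + 0 + 1.96 + 2.89 = 14.2
s = √(14.2/7) = √2.02857 ≈ 1.4243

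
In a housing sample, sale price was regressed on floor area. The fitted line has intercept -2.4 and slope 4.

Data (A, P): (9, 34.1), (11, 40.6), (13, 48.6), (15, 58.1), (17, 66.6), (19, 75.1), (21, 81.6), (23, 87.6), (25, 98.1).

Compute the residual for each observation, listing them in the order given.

0.5, -1, -1, 0.5, 1, 1.5, 0, -2, 0.5

A=9: P̂ = -2.4 + 4·9 = 33.6; r = 34.1 − 33.6 = 0.5
A=11: P̂ = -2.4 + 4·11 = 41.6; r = 40.6 − 41.6 = -1
A=13: P̂ = -2.4 + 4·13 = 49.6; r = 48.6 − 49.6 = -1
A=15: P̂ = -2.4 + 4·15 = 57.6; r = 58.1 − 57.6 = 0.5
A=17: P̂ = -2.4 + 4·17 = 65.6; r = 66.6 − 65.6 = 1
A=19: P̂ = -2.4 + 4·19 = 73.6; r = 75.1 − 73.6 = 1.5
A=21: P̂ = -2.4 + 4·21 = 81.6; r = 81.6 − 81.6 = 0
A=23: P̂ = -2.4 + 4·23 = 89.6; r = 87.6 − 89.6 = -2
A=25: P̂ = -2.4 + 4·25 = 97.6; r = 98.1 − 97.6 = 0.5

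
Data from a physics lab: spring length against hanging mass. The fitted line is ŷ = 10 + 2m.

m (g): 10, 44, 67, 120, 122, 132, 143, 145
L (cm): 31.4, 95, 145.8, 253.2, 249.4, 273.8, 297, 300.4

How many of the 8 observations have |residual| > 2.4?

3

m=10: ŷ = 10 + 2·10 = 30; r = 31.4 − 30 = 1.4
m=44: ŷ = 10 + 2·44 = 98; r = 95 − 98 = -3
m=67: ŷ = 10 + 2·67 = 144; r = 145.8 − 144 = 1.8
m=120: ŷ = 10 + 2·120 = 250; r = 253.2 − 250 = 3.2
m=122: ŷ = 10 + 2·122 = 254; r = 249.4 − 254 = -4.6
m=132: ŷ = 10 + 2·132 = 274; r = 273.8 − 274 = -0.2
m=143: ŷ = 10 + 2·143 = 296; r = 297 − 296 = 1
m=145: ŷ = 10 + 2·145 = 300; r = 300.4 − 300 = 0.4
|r| > 2.4: m=44 (|r|=3), m=120 (|r|=3.2), m=122 (|r|=4.6) → 3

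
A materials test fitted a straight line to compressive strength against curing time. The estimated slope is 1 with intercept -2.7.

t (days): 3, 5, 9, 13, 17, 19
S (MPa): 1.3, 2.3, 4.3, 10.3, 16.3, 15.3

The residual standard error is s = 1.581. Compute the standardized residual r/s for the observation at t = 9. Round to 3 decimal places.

-1.265

ŷ = -2.7 + 9 = 6.3
r = 4.3 − 6.3 = -2
r/s = -2 / 1.581 = -1.265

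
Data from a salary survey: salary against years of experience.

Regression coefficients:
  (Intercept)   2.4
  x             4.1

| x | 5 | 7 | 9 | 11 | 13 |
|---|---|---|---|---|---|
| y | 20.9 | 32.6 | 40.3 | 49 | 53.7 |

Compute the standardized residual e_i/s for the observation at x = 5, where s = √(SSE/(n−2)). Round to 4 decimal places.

-0.9428

x=5: ŷ = 2.4 + 4.1·5 = 22.9; e = 20.9 − 22.9 = -2
x=7: ŷ = 2.4 + 4.1·7 = 31.1; e = 32.6 − 31.1 = 1.5
x=9: ŷ = 2.4 + 4.1·9 = 39.3; e = 40.3 − 39.3 = 1
x=11: ŷ = 2.4 + 4.1·11 = 47.5; e = 49 − 47.5 = 1.5
x=13: ŷ = 2.4 + 4.1·13 = 55.7; e = 53.7 − 55.7 = -2
SSE = 4 + 2.25 + 1 + 2.25 + 4 = 13.5
s = √(13.5/3) = 2.12132
e/s = -2 / 2.12132 = -0.9428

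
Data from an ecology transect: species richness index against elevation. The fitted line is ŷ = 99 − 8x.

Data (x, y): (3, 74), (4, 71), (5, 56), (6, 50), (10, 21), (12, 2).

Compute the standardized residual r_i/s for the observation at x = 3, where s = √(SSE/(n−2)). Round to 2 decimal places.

x=3: ŷ = 99 − 8·3 = 75; r = 74 − 75 = -1
x=4: ŷ = 99 − 8·4 = 67; r = 71 − 67 = 4
x=5: ŷ = 99 − 8·5 = 59; r = 56 − 59 = -3
x=6: ŷ = 99 − 8·6 = 51; r = 50 − 51 = -1
x=10: ŷ = 99 − 8·10 = 19; r = 21 − 19 = 2
x=12: ŷ = 99 − 8·12 = 3; r = 2 − 3 = -1
SSE = 1 + 16 + 9 + 1 + 4 + 1 = 32
s = √(32/4) = 2.82843
r/s = -1 / 2.82843 = -0.35

-0.35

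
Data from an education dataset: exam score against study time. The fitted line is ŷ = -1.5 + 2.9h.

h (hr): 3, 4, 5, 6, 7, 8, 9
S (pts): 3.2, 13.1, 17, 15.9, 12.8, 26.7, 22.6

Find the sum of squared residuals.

h=3: ŷ = -1.5 + 2.9·3 = 7.2; r = 3.2 − 7.2 = -4
h=4: ŷ = -1.5 + 2.9·4 = 10.1; r = 13.1 − 10.1 = 3
h=5: ŷ = -1.5 + 2.9·5 = 13; r = 17 − 13 = 4
h=6: ŷ = -1.5 + 2.9·6 = 15.9; r = 15.9 − 15.9 = 0
h=7: ŷ = -1.5 + 2.9·7 = 18.8; r = 12.8 − 18.8 = -6
h=8: ŷ = -1.5 + 2.9·8 = 21.7; r = 26.7 − 21.7 = 5
h=9: ŷ = -1.5 + 2.9·9 = 24.6; r = 22.6 − 24.6 = -2
SSE = 16 + 9 + 16 + 0 + 36 + 25 + 4 = 106

SSE = 106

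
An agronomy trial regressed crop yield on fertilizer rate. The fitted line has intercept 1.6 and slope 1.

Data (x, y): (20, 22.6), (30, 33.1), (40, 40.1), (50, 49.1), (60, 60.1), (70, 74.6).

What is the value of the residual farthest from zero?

e = 3

x=20: ŷ = 1.6 + 20 = 21.6; e = 22.6 − 21.6 = 1
x=30: ŷ = 1.6 + 30 = 31.6; e = 33.1 − 31.6 = 1.5
x=40: ŷ = 1.6 + 40 = 41.6; e = 40.1 − 41.6 = -1.5
x=50: ŷ = 1.6 + 50 = 51.6; e = 49.1 − 51.6 = -2.5
x=60: ŷ = 1.6 + 60 = 61.6; e = 60.1 − 61.6 = -1.5
x=70: ŷ = 1.6 + 70 = 71.6; e = 74.6 − 71.6 = 3
Largest |e| is 3 at x = 70, residual 3.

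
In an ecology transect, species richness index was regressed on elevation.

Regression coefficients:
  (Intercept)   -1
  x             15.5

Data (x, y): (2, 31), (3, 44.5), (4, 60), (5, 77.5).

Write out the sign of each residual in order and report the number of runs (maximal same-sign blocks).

3 runs

x=2: ŷ = -1 + 15.5·2 = 30; r = 31 − 30 = 1
x=3: ŷ = -1 + 15.5·3 = 45.5; r = 44.5 − 45.5 = -1
x=4: ŷ = -1 + 15.5·4 = 61; r = 60 − 61 = -1
x=5: ŷ = -1 + 15.5·5 = 76.5; r = 77.5 − 76.5 = 1
Signs: + − − +
Runs: +×1, −×2, +×1 → 3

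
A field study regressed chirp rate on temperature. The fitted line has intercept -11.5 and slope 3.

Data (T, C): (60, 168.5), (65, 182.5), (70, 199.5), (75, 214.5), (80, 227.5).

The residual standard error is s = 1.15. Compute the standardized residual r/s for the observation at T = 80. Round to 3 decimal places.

-0.870

ŷ = -11.5 + 3·80 = 228.5
r = 227.5 − 228.5 = -1
r/s = -1 / 1.15 = -0.870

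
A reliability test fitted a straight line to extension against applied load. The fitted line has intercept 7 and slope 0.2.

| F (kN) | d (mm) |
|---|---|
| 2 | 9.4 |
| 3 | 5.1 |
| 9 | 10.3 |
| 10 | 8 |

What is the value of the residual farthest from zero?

e = -2.5

F=2: d̂ = 7 + 0.2·2 = 7.4; e = 9.4 − 7.4 = 2
F=3: d̂ = 7 + 0.2·3 = 7.6; e = 5.1 − 7.6 = -2.5
F=9: d̂ = 7 + 0.2·9 = 8.8; e = 10.3 − 8.8 = 1.5
F=10: d̂ = 7 + 0.2·10 = 9; e = 8 − 9 = -1
Largest |e| is 2.5 at F = 3, residual -2.5.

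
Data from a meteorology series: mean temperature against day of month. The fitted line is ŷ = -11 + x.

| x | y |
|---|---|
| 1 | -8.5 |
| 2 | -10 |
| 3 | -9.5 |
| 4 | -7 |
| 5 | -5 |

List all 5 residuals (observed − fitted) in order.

1.5, -1, -1.5, 0, 1

x=1: ŷ = -11 + 1 = -10; r = -8.5 − (-10) = 1.5
x=2: ŷ = -11 + 2 = -9; r = -10 − (-9) = -1
x=3: ŷ = -11 + 3 = -8; r = -9.5 − (-8) = -1.5
x=4: ŷ = -11 + 4 = -7; r = -7 − (-7) = 0
x=5: ŷ = -11 + 5 = -6; r = -5 − (-6) = 1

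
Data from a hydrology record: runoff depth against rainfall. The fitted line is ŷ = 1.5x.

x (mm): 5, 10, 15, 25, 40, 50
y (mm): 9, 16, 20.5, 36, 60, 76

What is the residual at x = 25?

ŷ = 1.5·25 = 37.5
r = 36 − 37.5 = -1.5

r = -1.5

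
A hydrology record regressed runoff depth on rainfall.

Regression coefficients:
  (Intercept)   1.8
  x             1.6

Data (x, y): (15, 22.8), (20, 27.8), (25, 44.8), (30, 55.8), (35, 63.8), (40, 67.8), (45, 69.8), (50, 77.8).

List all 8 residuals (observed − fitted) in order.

x=15: ŷ = 1.8 + 1.6·15 = 25.8; e = 22.8 − 25.8 = -3
x=20: ŷ = 1.8 + 1.6·20 = 33.8; e = 27.8 − 33.8 = -6
x=25: ŷ = 1.8 + 1.6·25 = 41.8; e = 44.8 − 41.8 = 3
x=30: ŷ = 1.8 + 1.6·30 = 49.8; e = 55.8 − 49.8 = 6
x=35: ŷ = 1.8 + 1.6·35 = 57.8; e = 63.8 − 57.8 = 6
x=40: ŷ = 1.8 + 1.6·40 = 65.8; e = 67.8 − 65.8 = 2
x=45: ŷ = 1.8 + 1.6·45 = 73.8; e = 69.8 − 73.8 = -4
x=50: ŷ = 1.8 + 1.6·50 = 81.8; e = 77.8 − 81.8 = -4

-3, -6, 3, 6, 6, 2, -4, -4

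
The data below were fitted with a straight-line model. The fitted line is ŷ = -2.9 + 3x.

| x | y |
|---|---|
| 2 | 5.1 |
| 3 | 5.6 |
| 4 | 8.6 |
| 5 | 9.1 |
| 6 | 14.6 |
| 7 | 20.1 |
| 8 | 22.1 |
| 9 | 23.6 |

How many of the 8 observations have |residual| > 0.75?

4

x=2: ŷ = -2.9 + 3·2 = 3.1; e = 5.1 − 3.1 = 2
x=3: ŷ = -2.9 + 3·3 = 6.1; e = 5.6 − 6.1 = -0.5
x=4: ŷ = -2.9 + 3·4 = 9.1; e = 8.6 − 9.1 = -0.5
x=5: ŷ = -2.9 + 3·5 = 12.1; e = 9.1 − 12.1 = -3
x=6: ŷ = -2.9 + 3·6 = 15.1; e = 14.6 − 15.1 = -0.5
x=7: ŷ = -2.9 + 3·7 = 18.1; e = 20.1 − 18.1 = 2
x=8: ŷ = -2.9 + 3·8 = 21.1; e = 22.1 − 21.1 = 1
x=9: ŷ = -2.9 + 3·9 = 24.1; e = 23.6 − 24.1 = -0.5
|e| > 0.75: x=2 (|e|=2), x=5 (|e|=3), x=7 (|e|=2), x=8 (|e|=1) → 4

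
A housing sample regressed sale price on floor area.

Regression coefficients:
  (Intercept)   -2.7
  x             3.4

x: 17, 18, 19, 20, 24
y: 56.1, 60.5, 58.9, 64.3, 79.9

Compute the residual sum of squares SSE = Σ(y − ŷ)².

x=17: ŷ = -2.7 + 3.4·17 = 55.1; r = 56.1 − 55.1 = 1
x=18: ŷ = -2.7 + 3.4·18 = 58.5; r = 60.5 − 58.5 = 2
x=19: ŷ = -2.7 + 3.4·19 = 61.9; r = 58.9 − 61.9 = -3
x=20: ŷ = -2.7 + 3.4·20 = 65.3; r = 64.3 − 65.3 = -1
x=24: ŷ = -2.7 + 3.4·24 = 78.9; r = 79.9 − 78.9 = 1
SSE = 1 + 4 + 9 + 1 + 1 = 16

SSE = 16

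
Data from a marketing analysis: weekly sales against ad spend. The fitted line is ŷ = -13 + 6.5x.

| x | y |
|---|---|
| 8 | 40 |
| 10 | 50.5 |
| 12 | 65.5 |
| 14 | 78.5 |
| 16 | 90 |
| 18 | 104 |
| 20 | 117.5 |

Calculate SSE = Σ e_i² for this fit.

x=8: ŷ = -13 + 6.5·8 = 39; e = 40 − 39 = 1
x=10: ŷ = -13 + 6.5·10 = 52; e = 50.5 − 52 = -1.5
x=12: ŷ = -13 + 6.5·12 = 65; e = 65.5 − 65 = 0.5
x=14: ŷ = -13 + 6.5·14 = 78; e = 78.5 − 78 = 0.5
x=16: ŷ = -13 + 6.5·16 = 91; e = 90 − 91 = -1
x=18: ŷ = -13 + 6.5·18 = 104; e = 104 − 104 = 0
x=20: ŷ = -13 + 6.5·20 = 117; e = 117.5 − 117 = 0.5
SSE = 1 + 2.25 + 0.25 + 0.25 + 1 + 0 + 0.25 = 5

SSE = 5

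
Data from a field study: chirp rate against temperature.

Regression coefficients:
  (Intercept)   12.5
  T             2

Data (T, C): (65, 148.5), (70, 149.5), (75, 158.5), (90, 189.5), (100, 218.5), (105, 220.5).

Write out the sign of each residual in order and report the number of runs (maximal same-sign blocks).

4 runs

T=65: ŷ = 12.5 + 2·65 = 142.5; r = 148.5 − 142.5 = 6
T=70: ŷ = 12.5 + 2·70 = 152.5; r = 149.5 − 152.5 = -3
T=75: ŷ = 12.5 + 2·75 = 162.5; r = 158.5 − 162.5 = -4
T=90: ŷ = 12.5 + 2·90 = 192.5; r = 189.5 − 192.5 = -3
T=100: ŷ = 12.5 + 2·100 = 212.5; r = 218.5 − 212.5 = 6
T=105: ŷ = 12.5 + 2·105 = 222.5; r = 220.5 − 222.5 = -2
Signs: + − − − + −
Runs: +×1, −×3, +×1, −×1 → 4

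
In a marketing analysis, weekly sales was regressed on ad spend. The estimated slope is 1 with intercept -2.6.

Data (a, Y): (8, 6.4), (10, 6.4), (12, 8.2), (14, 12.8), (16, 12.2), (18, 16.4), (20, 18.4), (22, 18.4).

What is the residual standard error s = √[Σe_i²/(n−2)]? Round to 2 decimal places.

s = 1.28

a=8: Ŷ = -2.6 + 8 = 5.4; e = 6.4 − 5.4 = 1
a=10: Ŷ = -2.6 + 10 = 7.4; e = 6.4 − 7.4 = -1
a=12: Ŷ = -2.6 + 12 = 9.4; e = 8.2 − 9.4 = -1.2
a=14: Ŷ = -2.6 + 14 = 11.4; e = 12.8 − 11.4 = 1.4
a=16: Ŷ = -2.6 + 16 = 13.4; e = 12.2 − 13.4 = -1.2
a=18: Ŷ = -2.6 + 18 = 15.4; e = 16.4 − 15.4 = 1
a=20: Ŷ = -2.6 + 20 = 17.4; e = 18.4 − 17.4 = 1
a=22: Ŷ = -2.6 + 22 = 19.4; e = 18.4 − 19.4 = -1
SSE = 1 + 1 + 1.44 + 1.96 + 1.44 + 1 + 1 + 1 = 9.84
s = √(9.84/6) = √1.64 ≈ 1.28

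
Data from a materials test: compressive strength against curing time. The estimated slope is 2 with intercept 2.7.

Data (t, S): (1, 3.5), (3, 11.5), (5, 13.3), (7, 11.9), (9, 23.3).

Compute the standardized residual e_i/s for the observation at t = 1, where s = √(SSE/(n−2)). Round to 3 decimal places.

-0.331

t=1: ŷ = 2.7 + 2·1 = 4.7; e = 3.5 − 4.7 = -1.2
t=3: ŷ = 2.7 + 2·3 = 8.7; e = 11.5 − 8.7 = 2.8
t=5: ŷ = 2.7 + 2·5 = 12.7; e = 13.3 − 12.7 = 0.6
t=7: ŷ = 2.7 + 2·7 = 16.7; e = 11.9 − 16.7 = -4.8
t=9: ŷ = 2.7 + 2·9 = 20.7; e = 23.3 − 20.7 = 2.6
SSE = 1.44 + 7.84 + 0.36 + 23.04 + 6.76 = 39.44
s = √(39.44/3) = 3.62583
e/s = -1.2 / 3.62583 = -0.331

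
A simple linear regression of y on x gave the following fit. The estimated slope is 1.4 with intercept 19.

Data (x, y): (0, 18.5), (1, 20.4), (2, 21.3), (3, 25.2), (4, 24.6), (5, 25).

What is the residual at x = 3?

r = 2

ŷ = 19 + 1.4·3 = 23.2
r = 25.2 − 23.2 = 2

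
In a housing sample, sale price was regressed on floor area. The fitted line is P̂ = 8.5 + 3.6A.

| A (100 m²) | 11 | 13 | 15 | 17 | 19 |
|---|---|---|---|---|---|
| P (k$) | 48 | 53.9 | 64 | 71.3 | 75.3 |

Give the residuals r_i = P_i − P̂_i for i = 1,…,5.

-0.1, -1.4, 1.5, 1.6, -1.6

A=11: P̂ = 8.5 + 3.6·11 = 48.1; r = 48 − 48.1 = -0.1
A=13: P̂ = 8.5 + 3.6·13 = 55.3; r = 53.9 − 55.3 = -1.4
A=15: P̂ = 8.5 + 3.6·15 = 62.5; r = 64 − 62.5 = 1.5
A=17: P̂ = 8.5 + 3.6·17 = 69.7; r = 71.3 − 69.7 = 1.6
A=19: P̂ = 8.5 + 3.6·19 = 76.9; r = 75.3 − 76.9 = -1.6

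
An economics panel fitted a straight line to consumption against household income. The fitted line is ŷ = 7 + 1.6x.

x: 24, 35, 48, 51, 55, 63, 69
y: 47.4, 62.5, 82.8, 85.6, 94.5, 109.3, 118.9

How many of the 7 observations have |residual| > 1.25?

x=24: ŷ = 7 + 1.6·24 = 45.4; e = 47.4 − 45.4 = 2
x=35: ŷ = 7 + 1.6·35 = 63; e = 62.5 − 63 = -0.5
x=48: ŷ = 7 + 1.6·48 = 83.8; e = 82.8 − 83.8 = -1
x=51: ŷ = 7 + 1.6·51 = 88.6; e = 85.6 − 88.6 = -3
x=55: ŷ = 7 + 1.6·55 = 95; e = 94.5 − 95 = -0.5
x=63: ŷ = 7 + 1.6·63 = 107.8; e = 109.3 − 107.8 = 1.5
x=69: ŷ = 7 + 1.6·69 = 117.4; e = 118.9 − 117.4 = 1.5
|e| > 1.25: x=24 (|e|=2), x=51 (|e|=3), x=63 (|e|=1.5), x=69 (|e|=1.5) → 4

4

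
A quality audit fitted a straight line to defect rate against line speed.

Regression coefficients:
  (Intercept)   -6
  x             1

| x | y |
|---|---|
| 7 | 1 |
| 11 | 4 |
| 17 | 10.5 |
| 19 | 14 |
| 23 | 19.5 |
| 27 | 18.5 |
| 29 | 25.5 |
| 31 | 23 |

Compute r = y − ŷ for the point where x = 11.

r = -1

ŷ = -6 + 11 = 5
r = 4 − 5 = -1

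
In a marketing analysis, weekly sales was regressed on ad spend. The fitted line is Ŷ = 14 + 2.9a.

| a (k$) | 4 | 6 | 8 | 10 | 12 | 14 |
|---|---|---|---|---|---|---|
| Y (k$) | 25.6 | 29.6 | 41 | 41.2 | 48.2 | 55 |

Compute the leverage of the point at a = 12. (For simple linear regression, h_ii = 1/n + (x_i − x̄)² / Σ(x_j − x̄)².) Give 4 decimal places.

ā = (4 + 6 + 8 + 10 + 12 + 14)/6 = 9
Σ(a − ā)² = 25 + 9 + 1 + 1 + 9 + 25 = 70
h = 1/6 + (3)²/70 = 0.166667 + 0.128571 = 0.2952

h = 0.2952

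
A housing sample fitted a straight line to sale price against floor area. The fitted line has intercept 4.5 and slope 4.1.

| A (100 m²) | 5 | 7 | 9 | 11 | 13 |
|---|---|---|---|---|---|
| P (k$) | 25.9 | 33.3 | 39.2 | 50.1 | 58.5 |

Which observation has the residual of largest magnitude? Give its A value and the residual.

A=5: P̂ = 4.5 + 4.1·5 = 25; r = 25.9 − 25 = 0.9
A=7: P̂ = 4.5 + 4.1·7 = 33.2; r = 33.3 − 33.2 = 0.1
A=9: P̂ = 4.5 + 4.1·9 = 41.4; r = 39.2 − 41.4 = -2.2
A=11: P̂ = 4.5 + 4.1·11 = 49.6; r = 50.1 − 49.6 = 0.5
A=13: P̂ = 4.5 + 4.1·13 = 57.8; r = 58.5 − 57.8 = 0.7
Largest |r| is 2.2 at A = 9, residual -2.2.

A = 9, r = -2.2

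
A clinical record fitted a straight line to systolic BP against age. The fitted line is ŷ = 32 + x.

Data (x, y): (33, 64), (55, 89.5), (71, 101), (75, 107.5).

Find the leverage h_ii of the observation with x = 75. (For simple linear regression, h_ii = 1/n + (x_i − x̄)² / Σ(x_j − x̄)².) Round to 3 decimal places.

h = 0.500

x̄ = (33 + 55 + 71 + 75)/4 = 58.5
Σ(x − x̄)² = 650.25 + 12.25 + 156.25 + 272.25 = 1091
h = 1/4 + (16.5)²/1091 = 0.25 + 0.249542 = 0.500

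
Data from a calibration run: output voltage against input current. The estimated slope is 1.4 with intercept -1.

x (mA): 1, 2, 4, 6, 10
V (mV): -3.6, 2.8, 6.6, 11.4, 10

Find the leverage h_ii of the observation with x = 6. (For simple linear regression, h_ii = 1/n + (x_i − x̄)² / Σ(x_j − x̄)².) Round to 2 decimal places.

x̄ = (1 + 2 + 4 + 6 + 10)/5 = 4.6
Σ(x − x̄)² = 12.96 + 6.76 + 0.36 + 1.96 + 29.16 = 51.2
h = 1/5 + (1.4)²/51.2 = 0.2 + 0.0382813 = 0.24

h = 0.24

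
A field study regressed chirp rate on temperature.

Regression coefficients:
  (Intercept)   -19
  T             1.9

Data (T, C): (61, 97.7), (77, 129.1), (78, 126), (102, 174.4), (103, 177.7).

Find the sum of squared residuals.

T=61: Ĉ = -19 + 1.9·61 = 96.9; r = 97.7 − 96.9 = 0.8
T=77: Ĉ = -19 + 1.9·77 = 127.3; r = 129.1 − 127.3 = 1.8
T=78: Ĉ = -19 + 1.9·78 = 129.2; r = 126 − 129.2 = -3.2
T=102: Ĉ = -19 + 1.9·102 = 174.8; r = 174.4 − 174.8 = -0.4
T=103: Ĉ = -19 + 1.9·103 = 176.7; r = 177.7 − 176.7 = 1
SSE = 0.64 + 3.24 + 10.24 + 0.16 + 1 = 15.28

SSE = 15.28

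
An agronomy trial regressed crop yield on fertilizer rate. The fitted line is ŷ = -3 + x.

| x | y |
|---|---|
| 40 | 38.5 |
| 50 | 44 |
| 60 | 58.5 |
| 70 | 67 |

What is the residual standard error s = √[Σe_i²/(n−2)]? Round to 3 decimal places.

x=40: ŷ = -3 + 40 = 37; e = 38.5 − 37 = 1.5
x=50: ŷ = -3 + 50 = 47; e = 44 − 47 = -3
x=60: ŷ = -3 + 60 = 57; e = 58.5 − 57 = 1.5
x=70: ŷ = -3 + 70 = 67; e = 67 − 67 = 0
SSE = 2.25 + 9 + 2.25 + 0 = 13.5
s = √(13.5/2) = √6.75 ≈ 2.598

s = 2.598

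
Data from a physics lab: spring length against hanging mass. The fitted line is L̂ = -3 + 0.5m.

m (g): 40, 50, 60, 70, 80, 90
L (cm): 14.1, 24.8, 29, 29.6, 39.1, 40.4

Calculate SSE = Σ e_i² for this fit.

SSE = 32.98

m=40: L̂ = -3 + 0.5·40 = 17; e = 14.1 − 17 = -2.9
m=50: L̂ = -3 + 0.5·50 = 22; e = 24.8 − 22 = 2.8
m=60: L̂ = -3 + 0.5·60 = 27; e = 29 − 27 = 2
m=70: L̂ = -3 + 0.5·70 = 32; e = 29.6 − 32 = -2.4
m=80: L̂ = -3 + 0.5·80 = 37; e = 39.1 − 37 = 2.1
m=90: L̂ = -3 + 0.5·90 = 42; e = 40.4 − 42 = -1.6
SSE = 8.41 + 7.84 + 4 + 5.76 + 4.41 + 2.56 = 32.98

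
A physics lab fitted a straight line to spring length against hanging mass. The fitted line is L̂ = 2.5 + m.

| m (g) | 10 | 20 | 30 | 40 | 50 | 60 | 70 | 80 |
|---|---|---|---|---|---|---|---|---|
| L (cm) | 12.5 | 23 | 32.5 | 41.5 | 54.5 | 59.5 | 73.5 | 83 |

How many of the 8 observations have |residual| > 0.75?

m=10: L̂ = 2.5 + 10 = 12.5; r = 12.5 − 12.5 = 0
m=20: L̂ = 2.5 + 20 = 22.5; r = 23 − 22.5 = 0.5
m=30: L̂ = 2.5 + 30 = 32.5; r = 32.5 − 32.5 = 0
m=40: L̂ = 2.5 + 40 = 42.5; r = 41.5 − 42.5 = -1
m=50: L̂ = 2.5 + 50 = 52.5; r = 54.5 − 52.5 = 2
m=60: L̂ = 2.5 + 60 = 62.5; r = 59.5 − 62.5 = -3
m=70: L̂ = 2.5 + 70 = 72.5; r = 73.5 − 72.5 = 1
m=80: L̂ = 2.5 + 80 = 82.5; r = 83 − 82.5 = 0.5
|r| > 0.75: m=40 (|r|=1), m=50 (|r|=2), m=60 (|r|=3), m=70 (|r|=1) → 4

4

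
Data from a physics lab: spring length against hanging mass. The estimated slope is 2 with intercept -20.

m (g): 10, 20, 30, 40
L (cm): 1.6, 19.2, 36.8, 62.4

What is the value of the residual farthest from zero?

m=10: L̂ = -20 + 2·10 = 0; e = 1.6 − 0 = 1.6
m=20: L̂ = -20 + 2·20 = 20; e = 19.2 − 20 = -0.8
m=30: L̂ = -20 + 2·30 = 40; e = 36.8 − 40 = -3.2
m=40: L̂ = -20 + 2·40 = 60; e = 62.4 − 60 = 2.4
Largest |e| is 3.2 at m = 30, residual -3.2.

e = -3.2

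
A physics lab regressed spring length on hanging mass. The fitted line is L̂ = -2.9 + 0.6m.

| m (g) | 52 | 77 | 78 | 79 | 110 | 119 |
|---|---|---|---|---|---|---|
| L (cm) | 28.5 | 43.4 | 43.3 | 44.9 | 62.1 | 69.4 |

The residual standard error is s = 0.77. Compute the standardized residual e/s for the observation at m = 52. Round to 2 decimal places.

0.26

L̂ = -2.9 + 0.6·52 = 28.3
e = 28.5 − 28.3 = 0.2
e/s = 0.2 / 0.77 = 0.26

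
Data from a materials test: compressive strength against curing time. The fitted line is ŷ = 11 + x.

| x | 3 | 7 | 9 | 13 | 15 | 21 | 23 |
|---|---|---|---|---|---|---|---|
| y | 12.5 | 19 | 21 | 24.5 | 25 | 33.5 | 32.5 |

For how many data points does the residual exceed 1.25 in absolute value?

x=3: ŷ = 11 + 3 = 14; e = 12.5 − 14 = -1.5
x=7: ŷ = 11 + 7 = 18; e = 19 − 18 = 1
x=9: ŷ = 11 + 9 = 20; e = 21 − 20 = 1
x=13: ŷ = 11 + 13 = 24; e = 24.5 − 24 = 0.5
x=15: ŷ = 11 + 15 = 26; e = 25 − 26 = -1
x=21: ŷ = 11 + 21 = 32; e = 33.5 − 32 = 1.5
x=23: ŷ = 11 + 23 = 34; e = 32.5 − 34 = -1.5
|e| > 1.25: x=3 (|e|=1.5), x=21 (|e|=1.5), x=23 (|e|=1.5) → 3

3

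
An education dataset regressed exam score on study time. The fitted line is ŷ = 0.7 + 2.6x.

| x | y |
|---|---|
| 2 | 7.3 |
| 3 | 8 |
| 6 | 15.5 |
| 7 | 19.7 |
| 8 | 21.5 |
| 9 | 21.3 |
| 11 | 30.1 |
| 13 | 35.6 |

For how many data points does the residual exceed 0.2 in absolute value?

7

x=2: ŷ = 0.7 + 2.6·2 = 5.9; r = 7.3 − 5.9 = 1.4
x=3: ŷ = 0.7 + 2.6·3 = 8.5; r = 8 − 8.5 = -0.5
x=6: ŷ = 0.7 + 2.6·6 = 16.3; r = 15.5 − 16.3 = -0.8
x=7: ŷ = 0.7 + 2.6·7 = 18.9; r = 19.7 − 18.9 = 0.8
x=8: ŷ = 0.7 + 2.6·8 = 21.5; r = 21.5 − 21.5 = 0
x=9: ŷ = 0.7 + 2.6·9 = 24.1; r = 21.3 − 24.1 = -2.8
x=11: ŷ = 0.7 + 2.6·11 = 29.3; r = 30.1 − 29.3 = 0.8
x=13: ŷ = 0.7 + 2.6·13 = 34.5; r = 35.6 − 34.5 = 1.1
|r| > 0.2: x=2 (|r|=1.4), x=3 (|r|=0.5), x=6 (|r|=0.8), x=7 (|r|=0.8), x=9 (|r|=2.8), x=11 (|r|=0.8), x=13 (|r|=1.1) → 7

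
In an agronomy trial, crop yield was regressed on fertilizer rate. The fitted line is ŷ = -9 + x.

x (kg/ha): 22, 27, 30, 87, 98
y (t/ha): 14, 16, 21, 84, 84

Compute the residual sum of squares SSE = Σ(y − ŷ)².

SSE = 66

x=22: ŷ = -9 + 22 = 13; r = 14 − 13 = 1
x=27: ŷ = -9 + 27 = 18; r = 16 − 18 = -2
x=30: ŷ = -9 + 30 = 21; r = 21 − 21 = 0
x=87: ŷ = -9 + 87 = 78; r = 84 − 78 = 6
x=98: ŷ = -9 + 98 = 89; r = 84 − 89 = -5
SSE = 1 + 4 + 0 + 36 + 25 = 66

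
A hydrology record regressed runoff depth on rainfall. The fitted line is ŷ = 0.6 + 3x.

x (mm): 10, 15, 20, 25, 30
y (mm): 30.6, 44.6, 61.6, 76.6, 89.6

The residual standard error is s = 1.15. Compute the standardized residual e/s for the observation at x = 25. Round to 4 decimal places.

ŷ = 0.6 + 3·25 = 75.6
e = 76.6 − 75.6 = 1
e/s = 1 / 1.15 = 0.8696

0.8696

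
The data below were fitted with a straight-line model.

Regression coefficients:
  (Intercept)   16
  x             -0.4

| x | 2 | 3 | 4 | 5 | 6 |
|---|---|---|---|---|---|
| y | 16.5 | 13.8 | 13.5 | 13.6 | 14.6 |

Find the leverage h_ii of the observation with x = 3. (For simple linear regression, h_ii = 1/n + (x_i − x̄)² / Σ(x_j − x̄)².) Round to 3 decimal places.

x̄ = (2 + 3 + 4 + 5 + 6)/5 = 4
Σ(x − x̄)² = 4 + 1 + 0 + 1 + 4 = 10
h = 1/5 + (-1)²/10 = 0.2 + 0.1 = 0.300

h = 0.300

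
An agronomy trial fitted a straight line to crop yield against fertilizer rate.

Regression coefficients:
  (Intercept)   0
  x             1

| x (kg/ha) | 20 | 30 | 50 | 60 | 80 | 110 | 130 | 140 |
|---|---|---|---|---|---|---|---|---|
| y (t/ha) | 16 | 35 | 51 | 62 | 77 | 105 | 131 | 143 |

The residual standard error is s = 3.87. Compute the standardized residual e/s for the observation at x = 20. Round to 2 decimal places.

ŷ = 20 = 20
e = 16 − 20 = -4
e/s = -4 / 3.87 = -1.03

-1.03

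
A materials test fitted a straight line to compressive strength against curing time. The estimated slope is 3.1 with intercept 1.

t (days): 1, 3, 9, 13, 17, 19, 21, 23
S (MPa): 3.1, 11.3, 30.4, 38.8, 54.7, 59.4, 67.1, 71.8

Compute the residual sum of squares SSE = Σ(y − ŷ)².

t=1: Ŝ = 1 + 3.1·1 = 4.1; r = 3.1 − 4.1 = -1
t=3: Ŝ = 1 + 3.1·3 = 10.3; r = 11.3 − 10.3 = 1
t=9: Ŝ = 1 + 3.1·9 = 28.9; r = 30.4 − 28.9 = 1.5
t=13: Ŝ = 1 + 3.1·13 = 41.3; r = 38.8 − 41.3 = -2.5
t=17: Ŝ = 1 + 3.1·17 = 53.7; r = 54.7 − 53.7 = 1
t=19: Ŝ = 1 + 3.1·19 = 59.9; r = 59.4 − 59.9 = -0.5
t=21: Ŝ = 1 + 3.1·21 = 66.1; r = 67.1 − 66.1 = 1
t=23: Ŝ = 1 + 3.1·23 = 72.3; r = 71.8 − 72.3 = -0.5
SSE = 1 + 1 + 2.25 + 6.25 + 1 + 0.25 + 1 + 0.25 = 13

SSE = 13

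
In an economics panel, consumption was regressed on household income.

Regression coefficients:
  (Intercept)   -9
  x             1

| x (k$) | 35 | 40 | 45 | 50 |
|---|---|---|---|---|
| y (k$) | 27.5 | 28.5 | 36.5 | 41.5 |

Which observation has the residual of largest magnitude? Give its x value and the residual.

x=35: ŷ = -9 + 35 = 26; e = 27.5 − 26 = 1.5
x=40: ŷ = -9 + 40 = 31; e = 28.5 − 31 = -2.5
x=45: ŷ = -9 + 45 = 36; e = 36.5 − 36 = 0.5
x=50: ŷ = -9 + 50 = 41; e = 41.5 − 41 = 0.5
Largest |e| is 2.5 at x = 40, residual -2.5.

x = 40, e = -2.5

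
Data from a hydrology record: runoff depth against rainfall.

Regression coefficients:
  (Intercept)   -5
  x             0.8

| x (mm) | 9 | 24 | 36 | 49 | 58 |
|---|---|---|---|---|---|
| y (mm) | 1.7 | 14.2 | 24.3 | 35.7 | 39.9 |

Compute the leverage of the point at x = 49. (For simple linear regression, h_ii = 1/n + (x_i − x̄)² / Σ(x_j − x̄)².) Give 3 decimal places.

x̄ = (9 + 24 + 36 + 49 + 58)/5 = 35.2
Σ(x − x̄)² = 686.44 + 125.44 + 0.64 + 190.44 + 519.84 = 1522.8
h = 1/5 + (13.8)²/1522.8 = 0.2 + 0.125059 = 0.325

h = 0.325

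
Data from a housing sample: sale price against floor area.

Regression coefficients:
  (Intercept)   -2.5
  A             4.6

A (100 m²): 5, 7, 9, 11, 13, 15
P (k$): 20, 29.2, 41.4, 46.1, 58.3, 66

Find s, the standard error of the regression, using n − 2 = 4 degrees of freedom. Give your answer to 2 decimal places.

s = 1.73

A=5: P̂ = -2.5 + 4.6·5 = 20.5; r = 20 − 20.5 = -0.5
A=7: P̂ = -2.5 + 4.6·7 = 29.7; r = 29.2 − 29.7 = -0.5
A=9: P̂ = -2.5 + 4.6·9 = 38.9; r = 41.4 − 38.9 = 2.5
A=11: P̂ = -2.5 + 4.6·11 = 48.1; r = 46.1 − 48.1 = -2
A=13: P̂ = -2.5 + 4.6·13 = 57.3; r = 58.3 − 57.3 = 1
A=15: P̂ = -2.5 + 4.6·15 = 66.5; r = 66 − 66.5 = -0.5
SSE = 0.25 + 0.25 + 6.25 + 4 + 1 + 0.25 = 12
s = √(12/4) = √3 ≈ 1.73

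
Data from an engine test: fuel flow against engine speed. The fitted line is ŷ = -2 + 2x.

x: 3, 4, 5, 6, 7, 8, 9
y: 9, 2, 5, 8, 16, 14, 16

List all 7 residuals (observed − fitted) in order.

x=3: ŷ = -2 + 2·3 = 4; e = 9 − 4 = 5
x=4: ŷ = -2 + 2·4 = 6; e = 2 − 6 = -4
x=5: ŷ = -2 + 2·5 = 8; e = 5 − 8 = -3
x=6: ŷ = -2 + 2·6 = 10; e = 8 − 10 = -2
x=7: ŷ = -2 + 2·7 = 12; e = 16 − 12 = 4
x=8: ŷ = -2 + 2·8 = 14; e = 14 − 14 = 0
x=9: ŷ = -2 + 2·9 = 16; e = 16 − 16 = 0

5, -4, -3, -2, 4, 0, 0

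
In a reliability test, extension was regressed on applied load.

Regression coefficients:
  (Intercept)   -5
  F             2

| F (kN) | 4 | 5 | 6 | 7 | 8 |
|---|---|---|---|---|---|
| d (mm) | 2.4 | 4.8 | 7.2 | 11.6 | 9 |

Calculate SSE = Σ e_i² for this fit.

F=4: ŷ = -5 + 2·4 = 3; e = 2.4 − 3 = -0.6
F=5: ŷ = -5 + 2·5 = 5; e = 4.8 − 5 = -0.2
F=6: ŷ = -5 + 2·6 = 7; e = 7.2 − 7 = 0.2
F=7: ŷ = -5 + 2·7 = 9; e = 11.6 − 9 = 2.6
F=8: ŷ = -5 + 2·8 = 11; e = 9 − 11 = -2
SSE = 0.36 + 0.04 + 0.04 + 6.76 + 4 = 11.2

SSE = 11.2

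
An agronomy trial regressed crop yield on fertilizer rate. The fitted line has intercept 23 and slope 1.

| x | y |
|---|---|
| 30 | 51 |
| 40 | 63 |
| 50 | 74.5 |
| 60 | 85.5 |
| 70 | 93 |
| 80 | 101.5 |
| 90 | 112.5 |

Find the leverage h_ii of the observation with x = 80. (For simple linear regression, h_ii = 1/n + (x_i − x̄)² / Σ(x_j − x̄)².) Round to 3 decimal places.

x̄ = (30 + 40 + 50 + 60 + 70 + 80 + 90)/7 = 60
Σ(x − x̄)² = 900 + 400 + 100 + 0 + 100 + 400 + 900 = 2800
h = 1/7 + (20)²/2800 = 0.142857 + 0.142857 = 0.286

h = 0.286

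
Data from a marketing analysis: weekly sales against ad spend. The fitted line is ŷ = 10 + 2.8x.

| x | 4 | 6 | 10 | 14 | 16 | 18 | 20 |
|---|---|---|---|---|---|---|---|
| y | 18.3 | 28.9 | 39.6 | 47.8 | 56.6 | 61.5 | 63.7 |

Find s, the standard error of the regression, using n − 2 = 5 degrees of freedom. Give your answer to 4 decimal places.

x=4: ŷ = 10 + 2.8·4 = 21.2; r = 18.3 − 21.2 = -2.9
x=6: ŷ = 10 + 2.8·6 = 26.8; r = 28.9 − 26.8 = 2.1
x=10: ŷ = 10 + 2.8·10 = 38; r = 39.6 − 38 = 1.6
x=14: ŷ = 10 + 2.8·14 = 49.2; r = 47.8 − 49.2 = -1.4
x=16: ŷ = 10 + 2.8·16 = 54.8; r = 56.6 − 54.8 = 1.8
x=18: ŷ = 10 + 2.8·18 = 60.4; r = 61.5 − 60.4 = 1.1
x=20: ŷ = 10 + 2.8·20 = 66; r = 63.7 − 66 = -2.3
SSE = 8.41 + 4.41 + 2.56 + 1.96 + 3.24 + 1.21 + 5.29 = 27.08
s = √(27.08/5) = √5.416 ≈ 2.3272

s = 2.3272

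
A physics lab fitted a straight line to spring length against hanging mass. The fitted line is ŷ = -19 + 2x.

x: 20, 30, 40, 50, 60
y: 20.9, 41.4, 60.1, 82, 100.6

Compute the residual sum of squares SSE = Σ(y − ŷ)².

SSE = 2.14

x=20: ŷ = -19 + 2·20 = 21; e = 20.9 − 21 = -0.1
x=30: ŷ = -19 + 2·30 = 41; e = 41.4 − 41 = 0.4
x=40: ŷ = -19 + 2·40 = 61; e = 60.1 − 61 = -0.9
x=50: ŷ = -19 + 2·50 = 81; e = 82 − 81 = 1
x=60: ŷ = -19 + 2·60 = 101; e = 100.6 − 101 = -0.4
SSE = 0.01 + 0.16 + 0.81 + 1 + 0.16 = 2.14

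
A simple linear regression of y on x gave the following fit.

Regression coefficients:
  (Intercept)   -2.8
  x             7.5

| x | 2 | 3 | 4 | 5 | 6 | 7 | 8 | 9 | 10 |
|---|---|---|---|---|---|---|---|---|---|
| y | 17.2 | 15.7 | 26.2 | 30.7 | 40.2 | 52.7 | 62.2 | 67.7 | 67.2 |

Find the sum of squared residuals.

SSE = 130

x=2: ŷ = -2.8 + 7.5·2 = 12.2; r = 17.2 − 12.2 = 5
x=3: ŷ = -2.8 + 7.5·3 = 19.7; r = 15.7 − 19.7 = -4
x=4: ŷ = -2.8 + 7.5·4 = 27.2; r = 26.2 − 27.2 = -1
x=5: ŷ = -2.8 + 7.5·5 = 34.7; r = 30.7 − 34.7 = -4
x=6: ŷ = -2.8 + 7.5·6 = 42.2; r = 40.2 − 42.2 = -2
x=7: ŷ = -2.8 + 7.5·7 = 49.7; r = 52.7 − 49.7 = 3
x=8: ŷ = -2.8 + 7.5·8 = 57.2; r = 62.2 − 57.2 = 5
x=9: ŷ = -2.8 + 7.5·9 = 64.7; r = 67.7 − 64.7 = 3
x=10: ŷ = -2.8 + 7.5·10 = 72.2; r = 67.2 − 72.2 = -5
SSE = 25 + 16 + 1 + 16 + 4 + 9 + 25 + 9 + 25 = 130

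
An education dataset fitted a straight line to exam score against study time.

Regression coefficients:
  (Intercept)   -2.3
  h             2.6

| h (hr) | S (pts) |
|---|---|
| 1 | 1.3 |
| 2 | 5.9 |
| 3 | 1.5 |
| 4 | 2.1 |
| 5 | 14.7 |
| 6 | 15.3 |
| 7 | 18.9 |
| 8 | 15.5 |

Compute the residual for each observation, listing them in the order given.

h=1: ŷ = -2.3 + 2.6·1 = 0.3; e = 1.3 − 0.3 = 1
h=2: ŷ = -2.3 + 2.6·2 = 2.9; e = 5.9 − 2.9 = 3
h=3: ŷ = -2.3 + 2.6·3 = 5.5; e = 1.5 − 5.5 = -4
h=4: ŷ = -2.3 + 2.6·4 = 8.1; e = 2.1 − 8.1 = -6
h=5: ŷ = -2.3 + 2.6·5 = 10.7; e = 14.7 − 10.7 = 4
h=6: ŷ = -2.3 + 2.6·6 = 13.3; e = 15.3 − 13.3 = 2
h=7: ŷ = -2.3 + 2.6·7 = 15.9; e = 18.9 − 15.9 = 3
h=8: ŷ = -2.3 + 2.6·8 = 18.5; e = 15.5 − 18.5 = -3

1, 3, -4, -6, 4, 2, 3, -3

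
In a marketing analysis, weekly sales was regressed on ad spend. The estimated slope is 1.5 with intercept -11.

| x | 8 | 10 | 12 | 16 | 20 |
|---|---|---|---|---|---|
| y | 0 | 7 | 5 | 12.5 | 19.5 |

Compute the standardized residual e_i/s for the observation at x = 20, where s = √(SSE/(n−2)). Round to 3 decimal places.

x=8: ŷ = -11 + 1.5·8 = 1; e = 0 − 1 = -1
x=10: ŷ = -11 + 1.5·10 = 4; e = 7 − 4 = 3
x=12: ŷ = -11 + 1.5·12 = 7; e = 5 − 7 = -2
x=16: ŷ = -11 + 1.5·16 = 13; e = 12.5 − 13 = -0.5
x=20: ŷ = -11 + 1.5·20 = 19; e = 19.5 − 19 = 0.5
SSE = 1 + 9 + 4 + 0.25 + 0.25 = 14.5
s = √(14.5/3) = 2.19848
e/s = 0.5 / 2.19848 = 0.227

0.227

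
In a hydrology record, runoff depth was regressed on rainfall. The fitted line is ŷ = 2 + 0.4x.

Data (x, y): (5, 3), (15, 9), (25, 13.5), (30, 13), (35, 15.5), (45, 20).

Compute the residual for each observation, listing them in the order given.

x=5: ŷ = 2 + 0.4·5 = 4; r = 3 − 4 = -1
x=15: ŷ = 2 + 0.4·15 = 8; r = 9 − 8 = 1
x=25: ŷ = 2 + 0.4·25 = 12; r = 13.5 − 12 = 1.5
x=30: ŷ = 2 + 0.4·30 = 14; r = 13 − 14 = -1
x=35: ŷ = 2 + 0.4·35 = 16; r = 15.5 − 16 = -0.5
x=45: ŷ = 2 + 0.4·45 = 20; r = 20 − 20 = 0

-1, 1, 1.5, -1, -0.5, 0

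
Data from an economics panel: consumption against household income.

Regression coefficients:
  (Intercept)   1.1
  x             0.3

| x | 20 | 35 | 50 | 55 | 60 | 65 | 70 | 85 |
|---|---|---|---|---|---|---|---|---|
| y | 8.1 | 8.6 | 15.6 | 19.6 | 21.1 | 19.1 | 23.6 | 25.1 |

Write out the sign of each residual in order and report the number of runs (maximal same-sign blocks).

x=20: ŷ = 1.1 + 0.3·20 = 7.1; e = 8.1 − 7.1 = 1
x=35: ŷ = 1.1 + 0.3·35 = 11.6; e = 8.6 − 11.6 = -3
x=50: ŷ = 1.1 + 0.3·50 = 16.1; e = 15.6 − 16.1 = -0.5
x=55: ŷ = 1.1 + 0.3·55 = 17.6; e = 19.6 − 17.6 = 2
x=60: ŷ = 1.1 + 0.3·60 = 19.1; e = 21.1 − 19.1 = 2
x=65: ŷ = 1.1 + 0.3·65 = 20.6; e = 19.1 − 20.6 = -1.5
x=70: ŷ = 1.1 + 0.3·70 = 22.1; e = 23.6 − 22.1 = 1.5
x=85: ŷ = 1.1 + 0.3·85 = 26.6; e = 25.1 − 26.6 = -1.5
Signs: + − − + + − + −
Runs: +×1, −×2, +×2, −×1, +×1, −×1 → 6

6 runs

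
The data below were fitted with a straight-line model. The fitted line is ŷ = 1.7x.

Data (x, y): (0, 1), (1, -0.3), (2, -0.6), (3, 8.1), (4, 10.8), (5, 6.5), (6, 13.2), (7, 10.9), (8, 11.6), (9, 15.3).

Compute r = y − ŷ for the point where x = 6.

ŷ = 1.7·6 = 10.2
r = 13.2 − 10.2 = 3

r = 3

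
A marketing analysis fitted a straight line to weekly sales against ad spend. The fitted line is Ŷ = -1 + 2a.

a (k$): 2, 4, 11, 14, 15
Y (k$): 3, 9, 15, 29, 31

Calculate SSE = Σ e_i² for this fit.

SSE = 48

a=2: Ŷ = -1 + 2·2 = 3; e = 3 − 3 = 0
a=4: Ŷ = -1 + 2·4 = 7; e = 9 − 7 = 2
a=11: Ŷ = -1 + 2·11 = 21; e = 15 − 21 = -6
a=14: Ŷ = -1 + 2·14 = 27; e = 29 − 27 = 2
a=15: Ŷ = -1 + 2·15 = 29; e = 31 − 29 = 2
SSE = 0 + 4 + 36 + 4 + 4 = 48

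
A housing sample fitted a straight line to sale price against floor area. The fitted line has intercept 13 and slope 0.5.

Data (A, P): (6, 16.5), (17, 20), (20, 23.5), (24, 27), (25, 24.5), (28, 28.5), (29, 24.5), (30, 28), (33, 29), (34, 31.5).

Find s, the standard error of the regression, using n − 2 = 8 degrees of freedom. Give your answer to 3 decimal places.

A=6: ŷ = 13 + 0.5·6 = 16; e = 16.5 − 16 = 0.5
A=17: ŷ = 13 + 0.5·17 = 21.5; e = 20 − 21.5 = -1.5
A=20: ŷ = 13 + 0.5·20 = 23; e = 23.5 − 23 = 0.5
A=24: ŷ = 13 + 0.5·24 = 25; e = 27 − 25 = 2
A=25: ŷ = 13 + 0.5·25 = 25.5; e = 24.5 − 25.5 = -1
A=28: ŷ = 13 + 0.5·28 = 27; e = 28.5 − 27 = 1.5
A=29: ŷ = 13 + 0.5·29 = 27.5; e = 24.5 − 27.5 = -3
A=30: ŷ = 13 + 0.5·30 = 28; e = 28 − 28 = 0
A=33: ŷ = 13 + 0.5·33 = 29.5; e = 29 − 29.5 = -0.5
A=34: ŷ = 13 + 0.5·34 = 30; e = 31.5 − 30 = 1.5
SSE = 0.25 + 2.25 + 0.25 + 4 + 1 + 2.25 + 9 + 0 + 0.25 + 2.25 = 21.5
s = √(21.5/8) = √2.6875 ≈ 1.639

s = 1.639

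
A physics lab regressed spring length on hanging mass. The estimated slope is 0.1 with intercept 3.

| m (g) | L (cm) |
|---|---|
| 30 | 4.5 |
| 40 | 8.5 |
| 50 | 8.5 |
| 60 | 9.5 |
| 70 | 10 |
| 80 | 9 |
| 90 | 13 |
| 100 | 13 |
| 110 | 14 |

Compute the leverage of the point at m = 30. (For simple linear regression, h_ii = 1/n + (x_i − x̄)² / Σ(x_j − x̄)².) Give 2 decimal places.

m̄ = (30 + 40 + 50 + 60 + 70 + 80 + 90 + 100 + 110)/9 = 70
Σ(m − m̄)² = 1600 + 900 + 400 + 100 + 0 + 100 + 400 + 900 + 1600 = 6000
h = 1/9 + (-40)²/6000 = 0.111111 + 0.266667 = 0.38

h = 0.38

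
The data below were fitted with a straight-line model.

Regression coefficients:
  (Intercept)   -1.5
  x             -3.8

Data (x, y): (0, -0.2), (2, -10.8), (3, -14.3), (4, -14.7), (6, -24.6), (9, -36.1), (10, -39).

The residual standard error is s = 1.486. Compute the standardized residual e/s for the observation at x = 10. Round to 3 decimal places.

0.336

ŷ = -1.5 − 3.8·10 = -39.5
e = -39 − (-39.5) = 0.5
e/s = 0.5 / 1.486 = 0.336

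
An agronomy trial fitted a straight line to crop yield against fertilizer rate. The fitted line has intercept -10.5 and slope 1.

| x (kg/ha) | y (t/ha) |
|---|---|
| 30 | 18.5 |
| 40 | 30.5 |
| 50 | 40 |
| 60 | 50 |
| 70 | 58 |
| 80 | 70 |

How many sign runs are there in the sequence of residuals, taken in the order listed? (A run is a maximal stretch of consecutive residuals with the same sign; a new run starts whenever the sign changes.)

x=30: ŷ = -10.5 + 30 = 19.5; e = 18.5 − 19.5 = -1
x=40: ŷ = -10.5 + 40 = 29.5; e = 30.5 − 29.5 = 1
x=50: ŷ = -10.5 + 50 = 39.5; e = 40 − 39.5 = 0.5
x=60: ŷ = -10.5 + 60 = 49.5; e = 50 − 49.5 = 0.5
x=70: ŷ = -10.5 + 70 = 59.5; e = 58 − 59.5 = -1.5
x=80: ŷ = -10.5 + 80 = 69.5; e = 70 − 69.5 = 0.5
Signs: − + + + − +
Runs: −×1, +×3, −×1, +×1 → 4

4 runs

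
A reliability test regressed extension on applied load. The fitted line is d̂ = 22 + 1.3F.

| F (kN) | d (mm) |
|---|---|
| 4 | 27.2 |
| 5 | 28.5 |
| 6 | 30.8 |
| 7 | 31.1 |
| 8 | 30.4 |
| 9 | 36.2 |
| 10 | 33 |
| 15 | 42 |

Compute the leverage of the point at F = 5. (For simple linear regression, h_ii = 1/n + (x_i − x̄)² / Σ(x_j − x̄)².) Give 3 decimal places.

F̄ = (4 + 5 + 6 + 7 + 8 + 9 + 10 + 15)/8 = 8
Σ(F − F̄)² = 16 + 9 + 4 + 1 + 0 + 1 + 4 + 49 = 84
h = 1/8 + (-3)²/84 = 0.125 + 0.107143 = 0.232

h = 0.232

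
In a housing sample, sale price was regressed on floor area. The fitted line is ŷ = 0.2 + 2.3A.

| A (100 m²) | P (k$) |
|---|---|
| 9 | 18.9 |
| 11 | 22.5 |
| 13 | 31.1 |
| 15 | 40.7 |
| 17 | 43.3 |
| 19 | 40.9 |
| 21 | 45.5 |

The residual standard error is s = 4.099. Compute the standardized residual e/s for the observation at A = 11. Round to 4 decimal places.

ŷ = 0.2 + 2.3·11 = 25.5
e = 22.5 − 25.5 = -3
e/s = -3 / 4.099 = -0.7319

-0.7319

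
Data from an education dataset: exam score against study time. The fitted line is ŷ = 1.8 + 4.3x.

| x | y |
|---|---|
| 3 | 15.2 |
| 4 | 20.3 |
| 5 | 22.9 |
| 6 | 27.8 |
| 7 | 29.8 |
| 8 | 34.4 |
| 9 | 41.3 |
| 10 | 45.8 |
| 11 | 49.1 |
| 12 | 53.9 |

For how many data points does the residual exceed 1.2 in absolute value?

x=3: ŷ = 1.8 + 4.3·3 = 14.7; e = 15.2 − 14.7 = 0.5
x=4: ŷ = 1.8 + 4.3·4 = 19; e = 20.3 − 19 = 1.3
x=5: ŷ = 1.8 + 4.3·5 = 23.3; e = 22.9 − 23.3 = -0.4
x=6: ŷ = 1.8 + 4.3·6 = 27.6; e = 27.8 − 27.6 = 0.2
x=7: ŷ = 1.8 + 4.3·7 = 31.9; e = 29.8 − 31.9 = -2.1
x=8: ŷ = 1.8 + 4.3·8 = 36.2; e = 34.4 − 36.2 = -1.8
x=9: ŷ = 1.8 + 4.3·9 = 40.5; e = 41.3 − 40.5 = 0.8
x=10: ŷ = 1.8 + 4.3·10 = 44.8; e = 45.8 − 44.8 = 1
x=11: ŷ = 1.8 + 4.3·11 = 49.1; e = 49.1 − 49.1 = 0
x=12: ŷ = 1.8 + 4.3·12 = 53.4; e = 53.9 − 53.4 = 0.5
|e| > 1.2: x=4 (|e|=1.3), x=7 (|e|=2.1), x=8 (|e|=1.8) → 3

3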